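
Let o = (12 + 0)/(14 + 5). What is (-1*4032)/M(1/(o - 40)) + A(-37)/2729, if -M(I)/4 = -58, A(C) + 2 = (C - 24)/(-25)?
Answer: -34385081/1978525 ≈ -17.379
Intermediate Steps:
o = 12/19 ≈ 0.63158
A(C) = -26/25 - C/25 (A(C) = -2 + (C - 24)/(-25) = -2 + (-24 + C)*(-1/25) = -2 + (24/25 - C/25) = -26/25 - C/25)
M(I) = 232 (M(I) = -4*(-58) = 232)
(-1*4032)/M(1/(o - 40)) + A(-37)/2729 = -1*4032/232 + (-26/25 - 1/25*(-37))/2729 = -4032*1/232 + (-26/25 + 37/25)*(1/2729) = -504/29 + (11/25)*(1/2729) = -504/29 + 11/68225 = -34385081/1978525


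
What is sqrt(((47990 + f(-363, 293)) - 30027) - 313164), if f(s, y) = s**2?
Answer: 2*I*sqrt(40858) ≈ 404.27*I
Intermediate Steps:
sqrt(((47990 + f(-363, 293)) - 30027) - 313164) = sqrt(((47990 + (-363)**2) - 30027) - 313164) = sqrt(((47990 + 131769) - 30027) - 313164) = sqrt((179759 - 30027) - 313164) = sqrt(149732 - 313164) = sqrt(-163432) = 2*I*sqrt(40858)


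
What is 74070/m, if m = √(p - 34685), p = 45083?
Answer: 12345*√10398/1733 ≈ 726.39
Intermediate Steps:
m = √10398 (m = √(45083 - 34685) = √10398 ≈ 101.97)
74070/m = 74070/(√10398) = 74070*(√10398/10398) = 12345*√10398/1733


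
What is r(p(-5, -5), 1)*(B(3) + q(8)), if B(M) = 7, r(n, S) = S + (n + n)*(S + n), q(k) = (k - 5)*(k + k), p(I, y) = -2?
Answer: 275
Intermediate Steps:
q(k) = 2*k*(-5 + k) (q(k) = (-5 + k)*(2*k) = 2*k*(-5 + k))
r(n, S) = S + 2*n*(S + n) (r(n, S) = S + (2*n)*(S + n) = S + 2*n*(S + n))
r(p(-5, -5), 1)*(B(3) + q(8)) = (1 + 2*(-2)² + 2*1*(-2))*(7 + 2*8*(-5 + 8)) = (1 + 2*4 - 4)*(7 + 2*8*3) = (1 + 8 - 4)*(7 + 48) = 5*55 = 275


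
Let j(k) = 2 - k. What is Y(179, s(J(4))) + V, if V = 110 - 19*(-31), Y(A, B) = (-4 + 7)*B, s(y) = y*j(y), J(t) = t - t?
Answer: 699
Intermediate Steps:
J(t) = 0
s(y) = y*(2 - y)
Y(A, B) = 3*B
V = 699 (V = 110 + 589 = 699)
Y(179, s(J(4))) + V = 3*(0*(2 - 1*0)) + 699 = 3*(0*(2 + 0)) + 699 = 3*(0*2) + 699 = 3*0 + 699 = 0 + 699 = 699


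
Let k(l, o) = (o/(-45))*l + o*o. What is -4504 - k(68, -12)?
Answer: -69992/15 ≈ -4666.1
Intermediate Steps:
k(l, o) = o**2 - l*o/45 (k(l, o) = (o*(-1/45))*l + o**2 = (-o/45)*l + o**2 = -l*o/45 + o**2 = o**2 - l*o/45)
-4504 - k(68, -12) = -4504 - (-12)*(-1*68 + 45*(-12))/45 = -4504 - (-12)*(-68 - 540)/45 = -4504 - (-12)*(-608)/45 = -4504 - 1*2432/15 = -4504 - 2432/15 = -69992/15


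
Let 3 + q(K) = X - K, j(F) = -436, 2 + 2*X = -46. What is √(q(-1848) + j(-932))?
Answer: √1385 ≈ 37.216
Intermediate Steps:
X = -24 (X = -1 + (½)*(-46) = -1 - 23 = -24)
q(K) = -27 - K (q(K) = -3 + (-24 - K) = -27 - K)
√(q(-1848) + j(-932)) = √((-27 - 1*(-1848)) - 436) = √((-27 + 1848) - 436) = √(1821 - 436) = √1385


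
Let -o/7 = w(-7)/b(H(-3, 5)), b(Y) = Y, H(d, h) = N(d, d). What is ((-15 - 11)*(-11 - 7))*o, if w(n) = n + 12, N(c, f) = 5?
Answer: -3276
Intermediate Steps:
H(d, h) = 5
w(n) = 12 + n
o = -7 (o = -7*(12 - 7)/5 = -35/5 = -7*1 = -7)
((-15 - 11)*(-11 - 7))*o = ((-15 - 11)*(-11 - 7))*(-7) = -26*(-18)*(-7) = 468*(-7) = -3276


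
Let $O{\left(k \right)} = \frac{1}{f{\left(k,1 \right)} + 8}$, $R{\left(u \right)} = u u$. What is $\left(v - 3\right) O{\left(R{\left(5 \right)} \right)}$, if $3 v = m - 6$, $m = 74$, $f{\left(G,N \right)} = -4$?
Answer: $\frac{59}{12} \approx 4.9167$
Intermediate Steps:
$R{\left(u \right)} = u^{2}$
$v = \frac{68}{3}$ ($v = \frac{74 - 6}{3} = \frac{1}{3} \cdot 68 = \frac{68}{3} \approx 22.667$)
$O{\left(k \right)} = \frac{1}{4}$ ($O{\left(k \right)} = \frac{1}{-4 + 8} = \frac{1}{4}$)
$\left(v - 3\right) O{\left(R{\left(5 \right)} \right)} = \left(\frac{68}{3} - 3\right) \frac{1}{4} = \frac{59}{3} \cdot \frac{1}{4} = \frac{59}{12}$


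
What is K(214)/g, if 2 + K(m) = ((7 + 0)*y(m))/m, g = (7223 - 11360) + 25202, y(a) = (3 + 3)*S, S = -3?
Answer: -277/2253955 ≈ -0.00012289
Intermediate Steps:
y(a) = -18 (y(a) = (3 + 3)*(-3) = 6*(-3) = -18)
g = 21065 (g = -4137 + 25202 = 21065)
K(m) = -2 - 126/m (K(m) = -2 + ((7 + 0)*(-18))/m = -2 + (7*(-18))/m = -2 - 126/m)
K(214)/g = (-2 - 126/214)/21065 = (-2 - 126*1/214)*(1/21065) = (-2 - 63/107)*(1/21065) = -277/107*1/21065 = -277/2253955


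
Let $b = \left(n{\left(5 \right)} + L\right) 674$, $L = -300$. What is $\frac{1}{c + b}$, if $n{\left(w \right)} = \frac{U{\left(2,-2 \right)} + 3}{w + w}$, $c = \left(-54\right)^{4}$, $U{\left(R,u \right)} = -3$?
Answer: $\frac{1}{8300856} \approx 1.2047 \cdot 10^{-7}$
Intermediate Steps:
$c = 8503056$
$n{\left(w \right)} = 0$ ($n{\left(w \right)} = \frac{-3 + 3}{w + w} = \frac{0}{2 w} = 0 \frac{1}{2 w} = 0$)
$b = -202200$ ($b = \left(0 - 300\right) 674 = \left(-300\right) 674 = -202200$)
$\frac{1}{c + b} = \frac{1}{8503056 - 202200} = \frac{1}{8300856}$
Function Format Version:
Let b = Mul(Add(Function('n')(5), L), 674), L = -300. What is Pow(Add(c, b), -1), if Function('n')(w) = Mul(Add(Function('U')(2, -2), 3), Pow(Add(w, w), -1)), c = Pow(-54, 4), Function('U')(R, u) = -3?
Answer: Rational(1, 8300856) ≈ 1.2047e-7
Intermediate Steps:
c = 8503056
Function('n')(w) = 0 (Function('n')(w) = Mul(Add(-3, 3), Pow(Add(w, w), -1)) = Mul(0, Pow(Mul(2, w), -1)) = Mul(0, Mul(Rational(1, 2), Pow(w, -1))) = 0)
b = -202200 (b = Mul(Add(0, -300), 674) = Mul(-300, 674) = -202200)
Pow(Add(c, b), -1) = Pow(Add(8503056, -202200), -1) = Pow(8300856, -1) = Rational(1, 8300856)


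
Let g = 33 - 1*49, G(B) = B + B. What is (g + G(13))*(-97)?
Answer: -970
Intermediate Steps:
G(B) = 2*B
g = -16 (g = 33 - 49 = -16)
(g + G(13))*(-97) = (-16 + 2*13)*(-97) = (-16 + 26)*(-97) = 10*(-97) = -970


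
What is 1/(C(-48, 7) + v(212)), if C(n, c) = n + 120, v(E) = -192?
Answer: -1/120 ≈ -0.0083333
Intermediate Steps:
C(n, c) = 120 + n
1/(C(-48, 7) + v(212)) = 1/((120 - 48) - 192) = 1/(72 - 192) = 1/(-120) = -1/120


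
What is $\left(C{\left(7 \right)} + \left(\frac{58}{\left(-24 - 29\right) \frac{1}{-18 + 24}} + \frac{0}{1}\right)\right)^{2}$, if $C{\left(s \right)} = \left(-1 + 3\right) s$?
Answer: $\frac{155236}{2809} \approx 55.264$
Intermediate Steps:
$C{\left(s \right)} = 2 s$
$\left(C{\left(7 \right)} + \left(\frac{58}{\left(-24 - 29\right) \frac{1}{-18 + 24}} + \frac{0}{1}\right)\right)^{2} = \left(2 \cdot 7 + \left(\frac{58}{\left(-24 - 29\right) \frac{1}{-18 + 24}} + \frac{0}{1}\right)\right)^{2} = \left(14 + \left(\frac{58}{\left(-53\right) \frac{1}{6}} + 0 \cdot 1\right)\right)^{2} = \left(14 + \left(\frac{58}{\left(-53\right) \frac{1}{6}} + 0\right)\right)^{2} = \left(14 + \left(\frac{58}{- \frac{53}{6}} + 0\right)\right)^{2} = \left(14 + \left(58 \left(- \frac{6}{53}\right) + 0\right)\right)^{2} = \left(14 + \left(- \frac{348}{53} + 0\right)\right)^{2} = \left(14 - \frac{348}{53}\right)^{2} = \left(\frac{394}{53}\right)^{2} = \frac{155236}{2809}$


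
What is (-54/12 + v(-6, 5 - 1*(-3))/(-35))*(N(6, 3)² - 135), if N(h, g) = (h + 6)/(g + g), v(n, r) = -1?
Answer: 41003/70 ≈ 585.76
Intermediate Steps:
N(h, g) = (6 + h)/(2*g) (N(h, g) = (6 + h)/((2*g)) = (6 + h)*(1/(2*g)) = (6 + h)/(2*g))
(-54/12 + v(-6, 5 - 1*(-3))/(-35))*(N(6, 3)² - 135) = (-54/12 - 1/(-35))*(((½)*(6 + 6)/3)² - 135) = (-54*1/12 - 1*(-1/35))*(((½)*(⅓)*12)² - 135) = (-9/2 + 1/35)*(2² - 135) = -313*(4 - 135)/70 = -313/70*(-131) = 41003/70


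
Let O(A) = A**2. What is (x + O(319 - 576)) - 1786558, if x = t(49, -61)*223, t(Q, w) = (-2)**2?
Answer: -1719617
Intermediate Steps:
t(Q, w) = 4
x = 892 (x = 4*223 = 892)
(x + O(319 - 576)) - 1786558 = (892 + (319 - 576)**2) - 1786558 = (892 + (-257)**2) - 1786558 = (892 + 66049) - 1786558 = 66941 - 1786558 = -1719617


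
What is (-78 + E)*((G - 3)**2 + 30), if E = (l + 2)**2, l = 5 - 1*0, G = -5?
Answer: -2726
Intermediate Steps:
l = 5 (l = 5 + 0 = 5)
E = 49 (E = (5 + 2)**2 = 7**2 = 49)
(-78 + E)*((G - 3)**2 + 30) = (-78 + 49)*((-5 - 3)**2 + 30) = -29*((-8)**2 + 30) = -29*(64 + 30) = -29*94 = -2726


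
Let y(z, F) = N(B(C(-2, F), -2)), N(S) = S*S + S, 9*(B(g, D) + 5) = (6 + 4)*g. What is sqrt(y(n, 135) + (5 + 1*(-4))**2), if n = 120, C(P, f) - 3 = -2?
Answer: sqrt(991)/9 ≈ 3.4978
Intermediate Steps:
C(P, f) = 1 (C(P, f) = 3 - 2 = 1)
B(g, D) = -5 + 10*g/9 (B(g, D) = -5 + ((6 + 4)*g)/9 = -5 + (10*g)/9 = -5 + 10*g/9)
N(S) = S + S**2 (N(S) = S**2 + S = S + S**2)
y(z, F) = 910/81 (y(z, F) = (-5 + (10/9)*1)*(1 + (-5 + (10/9)*1)) = (-5 + 10/9)*(1 + (-5 + 10/9)) = -35*(1 - 35/9)/9 = -35/9*(-26/9) = 910/81)
sqrt(y(n, 135) + (5 + 1*(-4))**2) = sqrt(910/81 + (5 + 1*(-4))**2) = sqrt(910/81 + (5 - 4)**2) = sqrt(910/81 + 1**2) = sqrt(910/81 + 1) = sqrt(991/81) = sqrt(991)/9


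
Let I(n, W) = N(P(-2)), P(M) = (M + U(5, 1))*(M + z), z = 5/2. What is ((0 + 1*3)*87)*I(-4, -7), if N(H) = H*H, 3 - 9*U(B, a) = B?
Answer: 2900/9 ≈ 322.22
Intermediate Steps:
U(B, a) = ⅓ - B/9
z = 5/2 (z = 5*(½) = 5/2 ≈ 2.5000)
P(M) = (-2/9 + M)*(5/2 + M) (P(M) = (M + (⅓ - ⅑*5))*(M + 5/2) = (M + (⅓ - 5/9))*(5/2 + M) = (M - 2/9)*(5/2 + M) = (-2/9 + M)*(5/2 + M))
N(H) = H²
I(n, W) = 100/81 (I(n, W) = (-5/9 + (-2)² + (41/18)*(-2))² = (-5/9 + 4 - 41/9)² = (-10/9)² = 100/81)
((0 + 1*3)*87)*I(-4, -7) = ((0 + 1*3)*87)*(100/81) = ((0 + 3)*87)*(100/81) = (3*87)*(100/81) = 261*(100/81) = 2900/9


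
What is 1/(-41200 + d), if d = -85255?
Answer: -1/126455 ≈ -7.9079e-6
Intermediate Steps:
1/(-41200 + d) = 1/(-41200 - 85255) = 1/(-126455) = -1/126455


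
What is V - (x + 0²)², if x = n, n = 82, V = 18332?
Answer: 11608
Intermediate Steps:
x = 82
V - (x + 0²)² = 18332 - (82 + 0²)² = 18332 - (82 + 0)² = 18332 - 1*82² = 18332 - 1*6724 = 18332 - 6724 = 11608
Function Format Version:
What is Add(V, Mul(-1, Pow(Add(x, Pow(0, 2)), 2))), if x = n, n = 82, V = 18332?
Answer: 11608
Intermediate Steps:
x = 82
Add(V, Mul(-1, Pow(Add(x, Pow(0, 2)), 2))) = Add(18332, Mul(-1, Pow(Add(82, Pow(0, 2)), 2))) = Add(18332, Mul(-1, Pow(Add(82, 0), 2))) = Add(18332, Mul(-1, Pow(82, 2))) = Add(18332, Mul(-1, 6724)) = Add(18332, -6724) = 11608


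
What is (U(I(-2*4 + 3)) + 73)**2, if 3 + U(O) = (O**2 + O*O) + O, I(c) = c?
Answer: 13225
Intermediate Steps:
U(O) = -3 + O + 2*O**2 (U(O) = -3 + ((O**2 + O*O) + O) = -3 + ((O**2 + O**2) + O) = -3 + (2*O**2 + O) = -3 + (O + 2*O**2) = -3 + O + 2*O**2)
(U(I(-2*4 + 3)) + 73)**2 = ((-3 + (-2*4 + 3) + 2*(-2*4 + 3)**2) + 73)**2 = ((-3 + (-8 + 3) + 2*(-8 + 3)**2) + 73)**2 = ((-3 - 5 + 2*(-5)**2) + 73)**2 = ((-3 - 5 + 2*25) + 73)**2 = ((-3 - 5 + 50) + 73)**2 = (42 + 73)**2 = 115**2 = 13225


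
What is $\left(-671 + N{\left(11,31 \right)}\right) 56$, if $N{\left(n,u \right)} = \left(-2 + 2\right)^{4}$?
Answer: $-37576$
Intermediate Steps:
$N{\left(n,u \right)} = 0$ ($N{\left(n,u \right)} = 0^{4} = 0$)
$\left(-671 + N{\left(11,31 \right)}\right) 56 = \left(-671 + 0\right) 56 = \left(-671\right) 56 = -37576$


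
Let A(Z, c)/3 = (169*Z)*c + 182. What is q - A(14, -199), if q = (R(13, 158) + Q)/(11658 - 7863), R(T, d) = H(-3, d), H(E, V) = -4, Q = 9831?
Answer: 5358382847/3795 ≈ 1.4120e+6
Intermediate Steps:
A(Z, c) = 546 + 507*Z*c (A(Z, c) = 3*((169*Z)*c + 182) = 3*(169*Z*c + 182) = 3*(182 + 169*Z*c) = 546 + 507*Z*c)
R(T, d) = -4
q = 9827/3795 (q = (-4 + 9831)/(11658 - 7863) = 9827/3795 ≈ 2.5895)
q - A(14, -199) = 9827/3795 - (546 + 507*14*(-199)) = 9827/3795 - (546 - 1412502) = 9827/3795 - 1*(-1411956) = 9827/3795 + 1411956 = 5358382847/3795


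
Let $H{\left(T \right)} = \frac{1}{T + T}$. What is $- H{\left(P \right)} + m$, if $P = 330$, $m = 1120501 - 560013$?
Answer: $\frac{369922079}{660} \approx 5.6049 \cdot 10^{5}$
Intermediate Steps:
$m = 560488$ ($m = 1120501 - 560013 = 560488$)
$H{\left(T \right)} = \frac{1}{2 T}$
$- H{\left(P \right)} + m = - \frac{1}{2 \cdot 330} + 560488 = \left(-1\right) \frac{1}{660} + 560488 = - \frac{1}{660} + 560488 = \frac{369922079}{660}$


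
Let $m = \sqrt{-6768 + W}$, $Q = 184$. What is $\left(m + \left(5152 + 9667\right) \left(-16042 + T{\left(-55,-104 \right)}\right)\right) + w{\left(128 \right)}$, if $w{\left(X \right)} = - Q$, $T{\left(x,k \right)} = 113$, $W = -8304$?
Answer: $-236052035 + 4 i \sqrt{942} \approx -2.3605 \cdot 10^{8} + 122.77 i$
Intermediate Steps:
$w{\left(X \right)} = -184$ ($w{\left(X \right)} = \left(-1\right) 184 = -184$)
$m = 4 i \sqrt{942}$ ($m = \sqrt{-6768 - 8304} = \sqrt{-15072} = 4 i \sqrt{942} \approx 122.77 i$)
$\left(m + \left(5152 + 9667\right) \left(-16042 + T{\left(-55,-104 \right)}\right)\right) + w{\left(128 \right)} = \left(4 i \sqrt{942} + \left(5152 + 9667\right) \left(-16042 + 113\right)\right) - 184 = \left(4 i \sqrt{942} + 14819 \left(-15929\right)\right) - 184 = \left(4 i \sqrt{942} - 236051851\right) - 184 = \left(-236051851 + 4 i \sqrt{942}\right) - 184 = -236052035 + 4 i \sqrt{942}$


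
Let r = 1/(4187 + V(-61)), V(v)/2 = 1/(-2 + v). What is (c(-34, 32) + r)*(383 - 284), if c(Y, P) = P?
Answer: 835658109/263779 ≈ 3168.0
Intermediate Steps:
V(v) = 2/(-2 + v)
r = 63/263779 (r = 1/(4187 + 2/(-2 - 61)) = 1/(4187 + 2/(-63)) = 1/(4187 + 2*(-1/63)) = 1/(4187 - 2/63) = 1/(263779/63) = 63/263779 ≈ 0.00023884)
(c(-34, 32) + r)*(383 - 284) = (32 + 63/263779)*(383 - 284) = (8440991/263779)*99 = 835658109/263779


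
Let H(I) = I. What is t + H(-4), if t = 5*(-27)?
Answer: -139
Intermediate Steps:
t = -135
t + H(-4) = -135 - 4 = -139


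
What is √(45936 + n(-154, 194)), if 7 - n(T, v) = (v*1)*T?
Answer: √75819 ≈ 275.35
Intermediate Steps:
n(T, v) = 7 - T*v (n(T, v) = 7 - v*1*T = 7 - v*T = 7 - T*v)
√(45936 + n(-154, 194)) = √(45936 + (7 - 1*(-154)*194)) = √(45936 + (7 + 29876)) = √(45936 + 29883) = √75819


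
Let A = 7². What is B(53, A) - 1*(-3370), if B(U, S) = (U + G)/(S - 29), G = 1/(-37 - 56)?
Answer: 1568282/465 ≈ 3372.6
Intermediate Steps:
G = -1/93 (G = 1/(-93) = -1/93 ≈ -0.010753)
A = 49
B(U, S) = (-1/93 + U)/(-29 + S) (B(U, S) = (U - 1/93)/(S - 29) = (-1/93 + U)/(-29 + S))
B(53, A) - 1*(-3370) = (-1/93 + 53)/(-29 + 49) - 1*(-3370) = (4928/93)/20 + 3370 = (1/20)*(4928/93) + 3370 = 1232/465 + 3370 = 1568282/465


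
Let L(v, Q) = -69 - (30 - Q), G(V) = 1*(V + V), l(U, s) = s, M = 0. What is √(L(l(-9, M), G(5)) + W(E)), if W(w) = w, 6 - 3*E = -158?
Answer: I*√309/3 ≈ 5.8595*I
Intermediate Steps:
E = 164/3 (E = 2 - ⅓*(-158) = 2 + 158/3 = 164/3 ≈ 54.667)
G(V) = 2*V (G(V) = 1*(2*V) = 2*V)
L(v, Q) = -99 + Q (L(v, Q) = -69 + (-30 + Q) = -99 + Q)
√(L(l(-9, M), G(5)) + W(E)) = √((-99 + 2*5) + 164/3) = √((-99 + 10) + 164/3) = √(-89 + 164/3) = √(-103/3) = I*√309/3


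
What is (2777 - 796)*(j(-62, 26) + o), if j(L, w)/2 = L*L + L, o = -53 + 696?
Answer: 16258067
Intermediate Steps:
o = 643
j(L, w) = 2*L + 2*L**2 (j(L, w) = 2*(L*L + L) = 2*(L**2 + L) = 2*(L + L**2) = 2*L + 2*L**2)
(2777 - 796)*(j(-62, 26) + o) = (2777 - 796)*(2*(-62)*(1 - 62) + 643) = 1981*(2*(-62)*(-61) + 643) = 1981*(7564 + 643) = 1981*8207 = 16258067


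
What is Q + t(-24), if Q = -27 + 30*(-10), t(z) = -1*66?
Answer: -393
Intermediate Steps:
t(z) = -66
Q = -327 (Q = -27 - 300 = -327)
Q + t(-24) = -327 - 66 = -393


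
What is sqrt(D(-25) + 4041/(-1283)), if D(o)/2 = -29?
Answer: I*sqrt(100657765)/1283 ≈ 7.8198*I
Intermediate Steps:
D(o) = -58 (D(o) = 2*(-29) = -58)
sqrt(D(-25) + 4041/(-1283)) = sqrt(-58 + 4041/(-1283)) = sqrt(-58 + 4041*(-1/1283)) = sqrt(-58 - 4041/1283) = sqrt(-78455/1283) = I*sqrt(100657765)/1283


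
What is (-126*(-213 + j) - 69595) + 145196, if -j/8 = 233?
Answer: 337303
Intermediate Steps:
j = -1864 (j = -8*233 = -1864)
(-126*(-213 + j) - 69595) + 145196 = (-126*(-213 - 1864) - 69595) + 145196 = (-126*(-2077) - 69595) + 145196 = (261702 - 69595) + 145196 = 192107 + 145196 = 337303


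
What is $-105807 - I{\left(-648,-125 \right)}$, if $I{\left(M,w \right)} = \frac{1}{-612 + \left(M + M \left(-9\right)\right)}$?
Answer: $- \frac{483749605}{4572} \approx -1.0581 \cdot 10^{5}$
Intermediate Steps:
$I{\left(M,w \right)} = \frac{1}{-612 - 8 M}$ ($I{\left(M,w \right)} = \frac{1}{-612 + \left(M - 9 M\right)} = \frac{1}{-612 - 8 M}$)
$-105807 - I{\left(-648,-125 \right)} = -105807 - - \frac{1}{612 + 8 \left(-648\right)} = -105807 - - \frac{1}{612 - 5184} = -105807 - - \frac{1}{-4572} = -105807 - \left(-1\right) \left(- \frac{1}{4572}\right) = -105807 - \frac{1}{4572} = - \frac{483749605}{4572}$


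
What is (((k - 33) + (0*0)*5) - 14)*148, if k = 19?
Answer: -4144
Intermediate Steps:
(((k - 33) + (0*0)*5) - 14)*148 = (((19 - 33) + (0*0)*5) - 14)*148 = ((-14 + 0*5) - 14)*148 = ((-14 + 0) - 14)*148 = (-14 - 14)*148 = -28*148 = -4144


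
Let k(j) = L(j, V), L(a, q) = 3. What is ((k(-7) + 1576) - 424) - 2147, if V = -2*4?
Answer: -992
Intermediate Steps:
V = -8
k(j) = 3
((k(-7) + 1576) - 424) - 2147 = ((3 + 1576) - 424) - 2147 = (1579 - 424) - 2147 = 1155 - 2147 = -992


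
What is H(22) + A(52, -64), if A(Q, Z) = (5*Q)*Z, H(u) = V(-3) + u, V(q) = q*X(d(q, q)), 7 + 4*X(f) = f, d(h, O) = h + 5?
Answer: -66457/4 ≈ -16614.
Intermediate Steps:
d(h, O) = 5 + h
X(f) = -7/4 + f/4
V(q) = q*(-1/2 + q/4) (V(q) = q*(-7/4 + (5 + q)/4) = q*(-7/4 + (5/4 + q/4)) = q*(-1/2 + q/4))
H(u) = 15/4 + u (H(u) = (1/4)*(-3)*(-2 - 3) + u = (1/4)*(-3)*(-5) + u = 15/4 + u)
A(Q, Z) = 5*Q*Z
H(22) + A(52, -64) = (15/4 + 22) + 5*52*(-64) = 103/4 - 16640 = -66457/4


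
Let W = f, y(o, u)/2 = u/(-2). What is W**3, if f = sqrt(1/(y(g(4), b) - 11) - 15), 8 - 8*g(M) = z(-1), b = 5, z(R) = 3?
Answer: -241*I*sqrt(241)/64 ≈ -58.458*I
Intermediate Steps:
g(M) = 5/8 (g(M) = 1 - 1/8*3 = 1 - 3/8 = 5/8)
y(o, u) = -u (y(o, u) = 2*(u/(-2)) = 2*(u*(-1/2)) = 2*(-u/2) = -u)
f = I*sqrt(241)/4 (f = sqrt(1/(-1*5 - 11) - 15) = sqrt(1/(-5 - 11) - 15) = sqrt(1/(-16) - 15) = sqrt(-1/16 - 15) = sqrt(-241/16) = I*sqrt(241)/4 ≈ 3.881*I)
W = I*sqrt(241)/4 ≈ 3.881*I
W**3 = (I*sqrt(241)/4)**3 = -241*I*sqrt(241)/64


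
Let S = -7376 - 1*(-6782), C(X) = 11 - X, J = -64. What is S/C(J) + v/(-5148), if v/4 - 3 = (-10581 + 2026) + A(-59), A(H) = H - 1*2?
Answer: -399/325 ≈ -1.2277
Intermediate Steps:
A(H) = -2 + H (A(H) = H - 2 = -2 + H)
S = -594 (S = -7376 + 6782 = -594)
v = -34452 (v = 12 + 4*((-10581 + 2026) + (-2 - 59)) = 12 + 4*(-8555 - 61) = 12 + 4*(-8616) = 12 - 34464 = -34452)
S/C(J) + v/(-5148) = -594/(11 - 1*(-64)) - 34452/(-5148) = -594/(11 + 64) - 34452*(-1/5148) = -594/75 + 87/13 = -594*1/75 + 87/13 = -198/25 + 87/13 = -399/325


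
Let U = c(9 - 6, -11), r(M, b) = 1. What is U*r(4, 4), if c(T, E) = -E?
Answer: 11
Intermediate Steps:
U = 11 (U = -1*(-11) = 11)
U*r(4, 4) = 11*1 = 11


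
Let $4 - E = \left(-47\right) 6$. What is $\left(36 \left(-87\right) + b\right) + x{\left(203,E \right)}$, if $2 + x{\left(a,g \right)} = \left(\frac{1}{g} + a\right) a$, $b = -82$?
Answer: $\frac{10866201}{286} \approx 37994.0$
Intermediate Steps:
$E = 286$ ($E = 4 - \left(-47\right) 6 = 4 - -282 = 4 + 282 = 286$)
$x{\left(a,g \right)} = -2 + a \left(a + \frac{1}{g}\right)$ ($x{\left(a,g \right)} = -2 + \left(\frac{1}{g} + a\right) a = -2 + \left(a + \frac{1}{g}\right) a = -2 + a \left(a + \frac{1}{g}\right)$)
$\left(36 \left(-87\right) + b\right) + x{\left(203,E \right)} = \left(36 \left(-87\right) - 82\right) + \left(-2 + 203^{2} + \frac{203}{286}\right) = \left(-3132 - 82\right) + \left(-2 + 41209 + 203 \cdot \frac{1}{286}\right) = -3214 + \left(-2 + 41209 + \frac{203}{286}\right) = -3214 + \frac{11785405}{286} = \frac{10866201}{286}$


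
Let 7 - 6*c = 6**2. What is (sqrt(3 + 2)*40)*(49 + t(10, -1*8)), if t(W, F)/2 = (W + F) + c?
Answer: 5200*sqrt(5)/3 ≈ 3875.9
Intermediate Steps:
c = -29/6 (c = 7/6 - 1/6*6**2 = 7/6 - 1/6*36 = 7/6 - 6 = -29/6 ≈ -4.8333)
t(W, F) = -29/3 + 2*F + 2*W (t(W, F) = 2*((W + F) - 29/6) = 2*((F + W) - 29/6) = 2*(-29/6 + F + W) = -29/3 + 2*F + 2*W)
(sqrt(3 + 2)*40)*(49 + t(10, -1*8)) = (sqrt(3 + 2)*40)*(49 + (-29/3 + 2*(-1*8) + 2*10)) = (sqrt(5)*40)*(49 + (-29/3 + 2*(-8) + 20)) = (40*sqrt(5))*(49 + (-29/3 - 16 + 20)) = (40*sqrt(5))*(49 - 17/3) = (40*sqrt(5))*(130/3) = 5200*sqrt(5)/3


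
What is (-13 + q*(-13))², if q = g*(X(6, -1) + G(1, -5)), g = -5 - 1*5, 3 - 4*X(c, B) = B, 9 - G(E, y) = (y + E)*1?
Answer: 3265249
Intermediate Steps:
G(E, y) = 9 - E - y (G(E, y) = 9 - (y + E) = 9 - (E + y) = 9 + (-E - y) = 9 - E - y)
X(c, B) = ¾ - B/4
g = -10 (g = -5 - 5 = -10)
q = -140 (q = -10*((¾ - ¼*(-1)) + (9 - 1*1 - 1*(-5))) = -10*((¾ + ¼) + (9 - 1 + 5)) = -10*(1 + 13) = -10*14 = -140)
(-13 + q*(-13))² = (-13 - 140*(-13))² = (-13 + 1820)² = 1807² = 3265249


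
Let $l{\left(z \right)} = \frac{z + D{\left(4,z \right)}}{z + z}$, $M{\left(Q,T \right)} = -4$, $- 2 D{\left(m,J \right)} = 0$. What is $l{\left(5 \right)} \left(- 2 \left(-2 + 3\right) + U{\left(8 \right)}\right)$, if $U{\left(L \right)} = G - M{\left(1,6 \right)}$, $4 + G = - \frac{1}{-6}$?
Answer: $- \frac{11}{12} \approx -0.91667$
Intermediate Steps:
$D{\left(m,J \right)} = 0$ ($D{\left(m,J \right)} = \left(- \frac{1}{2}\right) 0 = 0$)
$G = - \frac{23}{6}$ ($G = -4 - \frac{1}{-6} = -4 - - \frac{1}{6} = -4 + \frac{1}{6} = - \frac{23}{6} \approx -3.8333$)
$l{\left(z \right)} = \frac{1}{2}$ ($l{\left(z \right)} = \frac{z + 0}{z + z} = \frac{z}{2 z} = z \frac{1}{2 z} = \frac{1}{2}$)
$U{\left(L \right)} = \frac{1}{6}$ ($U{\left(L \right)} = - \frac{23}{6} - -4 = - \frac{23}{6} + 4 = \frac{1}{6}$)
$l{\left(5 \right)} \left(- 2 \left(-2 + 3\right) + U{\left(8 \right)}\right) = \frac{- 2 \left(-2 + 3\right) + \frac{1}{6}}{2} = \frac{\left(-2\right) 1 + \frac{1}{6}}{2} = \frac{-2 + \frac{1}{6}}{2} = \frac{1}{2} \left(- \frac{11}{6}\right) = - \frac{11}{12}$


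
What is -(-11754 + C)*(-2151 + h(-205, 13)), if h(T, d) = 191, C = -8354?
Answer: -39411680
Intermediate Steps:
-(-11754 + C)*(-2151 + h(-205, 13)) = -(-11754 - 8354)*(-2151 + 191) = -(-20108)*(-1960) = -1*39411680 = -39411680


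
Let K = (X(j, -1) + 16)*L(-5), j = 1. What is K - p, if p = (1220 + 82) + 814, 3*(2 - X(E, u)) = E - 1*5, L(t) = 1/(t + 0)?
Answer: -31798/15 ≈ -2119.9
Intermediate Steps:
L(t) = 1/t
X(E, u) = 11/3 - E/3 (X(E, u) = 2 - (E - 1*5)/3 = 2 - (E - 5)/3 = 2 - (-5 + E)/3 = 2 + (5/3 - E/3) = 11/3 - E/3)
p = 2116 (p = 1302 + 814 = 2116)
K = -58/15 (K = ((11/3 - ⅓*1) + 16)/(-5) = ((11/3 - ⅓) + 16)*(-⅕) = (10/3 + 16)*(-⅕) = (58/3)*(-⅕) = -58/15 ≈ -3.8667)
K - p = -58/15 - 1*2116 = -58/15 - 2116 = -31798/15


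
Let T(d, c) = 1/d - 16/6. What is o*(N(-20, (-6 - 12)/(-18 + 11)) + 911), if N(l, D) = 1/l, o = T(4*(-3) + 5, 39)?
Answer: -358307/140 ≈ -2559.3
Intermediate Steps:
T(d, c) = -8/3 + 1/d (T(d, c) = 1/d - 16*⅙ = 1/d - 8/3 = -8/3 + 1/d)
o = -59/21 (o = -8/3 + 1/(4*(-3) + 5) = -8/3 + 1/(-12 + 5) = -8/3 + 1/(-7) = -8/3 - ⅐ = -59/21 ≈ -2.8095)
o*(N(-20, (-6 - 12)/(-18 + 11)) + 911) = -59*(1/(-20) + 911)/21 = -59*(-1/20 + 911)/21 = -59/21*18219/20 = -358307/140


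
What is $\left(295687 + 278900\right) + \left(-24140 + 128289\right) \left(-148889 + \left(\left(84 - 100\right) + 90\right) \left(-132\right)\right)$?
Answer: $-16523393306$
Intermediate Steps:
$\left(295687 + 278900\right) + \left(-24140 + 128289\right) \left(-148889 + \left(\left(84 - 100\right) + 90\right) \left(-132\right)\right) = 574587 + 104149 \left(-148889 + \left(\left(84 - 100\right) + 90\right) \left(-132\right)\right) = 574587 + 104149 \left(-148889 + \left(-16 + 90\right) \left(-132\right)\right) = 574587 + 104149 \left(-148889 + 74 \left(-132\right)\right) = 574587 + 104149 \left(-148889 - 9768\right) = 574587 + 104149 \left(-158657\right) = 574587 - 16523967893 = -16523393306$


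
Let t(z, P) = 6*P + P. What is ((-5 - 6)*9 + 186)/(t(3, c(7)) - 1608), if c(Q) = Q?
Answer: -87/1559 ≈ -0.055805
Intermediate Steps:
t(z, P) = 7*P
((-5 - 6)*9 + 186)/(t(3, c(7)) - 1608) = ((-5 - 6)*9 + 186)/(7*7 - 1608) = (-11*9 + 186)/(49 - 1608) = (-99 + 186)/(-1559) = -1/1559*87 = -87/1559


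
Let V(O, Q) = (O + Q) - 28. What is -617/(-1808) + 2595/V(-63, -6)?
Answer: -4631911/175376 ≈ -26.411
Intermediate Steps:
V(O, Q) = -28 + O + Q
-617/(-1808) + 2595/V(-63, -6) = -617/(-1808) + 2595/(-28 - 63 - 6) = -617*(-1/1808) + 2595/(-97) = 617/1808 + 2595*(-1/97) = 617/1808 - 2595/97 = -4631911/175376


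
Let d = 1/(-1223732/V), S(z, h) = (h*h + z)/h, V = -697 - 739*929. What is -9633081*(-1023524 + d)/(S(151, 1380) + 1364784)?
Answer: 4162635812366041281300/576777464592443 ≈ 7.2171e+6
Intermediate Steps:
V = -687228 (V = -697 - 686531 = -687228)
S(z, h) = (z + h**2)/h (S(z, h) = (h**2 + z)/h = (z + h**2)/h)
d = 171807/305933 (d = 1/(-1223732/(-687228)) = 1/(-1223732*(-1/687228)) = 1/(305933/171807) = 171807/305933 ≈ 0.56158)
-9633081*(-1023524 + d)/(S(151, 1380) + 1364784) = -9633081*(-1023524 + 171807/305933)/((1380 + 151/1380) + 1364784) = -9633081*(-313129596085/(305933*((1380 + 151*(1/1380)) + 1364784))) = -9633081*(-313129596085/(305933*((1380 + 151/1380) + 1364784))) = -9633081*(-313129596085/(305933*(1904551/1380 + 1364784))) = -9633081/((1885306471/1380)*(-305933/313129596085)) = -9633081/(-576777464592443/432118842597300) = -9633081*(-432118842597300/576777464592443) = 4162635812366041281300/576777464592443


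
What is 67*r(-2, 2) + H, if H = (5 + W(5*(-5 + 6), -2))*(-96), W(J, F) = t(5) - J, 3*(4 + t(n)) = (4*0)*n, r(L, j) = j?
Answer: 518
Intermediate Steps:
t(n) = -4 (t(n) = -4 + ((4*0)*n)/3 = -4 + (0*n)/3 = -4 + (1/3)*0 = -4 + 0 = -4)
W(J, F) = -4 - J
H = 384 (H = (5 + (-4 - 5*(-5 + 6)))*(-96) = (5 + (-4 - 5))*(-96) = (5 - 9)*(-96) = -4*(-96) = 384)
67*r(-2, 2) + H = 67*2 + 384 = 134 + 384 = 518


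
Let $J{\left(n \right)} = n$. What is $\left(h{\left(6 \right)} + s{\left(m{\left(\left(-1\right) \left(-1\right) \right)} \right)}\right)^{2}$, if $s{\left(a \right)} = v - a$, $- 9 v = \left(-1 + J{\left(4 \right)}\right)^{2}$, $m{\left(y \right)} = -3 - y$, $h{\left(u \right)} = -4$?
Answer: $1$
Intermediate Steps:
$v = -1$ ($v = - \frac{\left(-1 + 4\right)^{2}}{9} = - \frac{3^{2}}{9} = \left(- \frac{1}{9}\right) 9 = -1$)
$s{\left(a \right)} = -1 - a$
$\left(h{\left(6 \right)} + s{\left(m{\left(\left(-1\right) \left(-1\right) \right)} \right)}\right)^{2} = \left(-4 - \left(-2 - \left(-1\right) \left(-1\right)\right)\right)^{2} = \left(-4 - \left(-2 - 1\right)\right)^{2} = \left(-4 - -3\right)^{2} = \left(-4 + \left(-1 + 4\right)\right)^{2} = \left(-4 + 3\right)^{2} = \left(-1\right)^{2} = 1$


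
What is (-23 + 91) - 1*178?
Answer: -110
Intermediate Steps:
(-23 + 91) - 1*178 = 68 - 178 = -110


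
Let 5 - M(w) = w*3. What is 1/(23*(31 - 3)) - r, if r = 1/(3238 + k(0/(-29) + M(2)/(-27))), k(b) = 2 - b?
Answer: 10013/8048068 ≈ 0.0012442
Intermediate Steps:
M(w) = 5 - 3*w (M(w) = 5 - w*3 = 5 - 3*w)
r = 27/87479 (r = 1/(3238 + (2 - (0/(-29) + (5 - 3*2)/(-27)))) = 1/(3238 + (2 - (0*(-1/29) + (5 - 6)*(-1/27)))) = 1/(3238 + (2 - (0 - 1*(-1/27)))) = 1/(3238 + (2 - (0 + 1/27))) = 1/(3238 + (2 - 1*1/27)) = 1/(3238 + (2 - 1/27)) = 1/(3238 + 53/27) = 1/(87479/27) = 27/87479 ≈ 0.00030865)
1/(23*(31 - 3)) - r = 1/(23*(31 - 3)) - 1*27/87479 = 1/(23*28) - 27/87479 = 1/644 - 27/87479 = 10013/8048068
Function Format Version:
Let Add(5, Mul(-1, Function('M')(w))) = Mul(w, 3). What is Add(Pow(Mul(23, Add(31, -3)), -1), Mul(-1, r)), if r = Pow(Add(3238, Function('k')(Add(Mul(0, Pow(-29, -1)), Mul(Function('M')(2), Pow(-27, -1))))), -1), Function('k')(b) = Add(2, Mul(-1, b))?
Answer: Rational(10013, 8048068) ≈ 0.0012442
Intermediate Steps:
Function('M')(w) = Add(5, Mul(-3, w)) (Function('M')(w) = Add(5, Mul(-1, Mul(w, 3))) = Add(5, Mul(-1, Mul(3, w))) = Add(5, Mul(-3, w)))
r = Rational(27, 87479) (r = Pow(Add(3238, Add(2, Mul(-1, Add(Mul(0, Pow(-29, -1)), Mul(Add(5, Mul(-3, 2)), Pow(-27, -1)))))), -1) = Pow(Add(3238, Add(2, Mul(-1, Add(Mul(0, Rational(-1, 29)), Mul(Add(5, -6), Rational(-1, 27)))))), -1) = Pow(Add(3238, Add(2, Mul(-1, Add(0, Mul(-1, Rational(-1, 27)))))), -1) = Pow(Add(3238, Add(2, Mul(-1, Add(0, Rational(1, 27))))), -1) = Pow(Add(3238, Add(2, Mul(-1, Rational(1, 27)))), -1) = Pow(Add(3238, Add(2, Rational(-1, 27))), -1) = Pow(Add(3238, Rational(53, 27)), -1) = Pow(Rational(87479, 27), -1) = Rational(27, 87479) ≈ 0.00030865)
Add(Pow(Mul(23, Add(31, -3)), -1), Mul(-1, r)) = Add(Pow(Mul(23, Add(31, -3)), -1), Mul(-1, Rational(27, 87479))) = Add(Pow(Mul(23, 28), -1), Rational(-27, 87479)) = Add(Pow(644, -1), Rational(-27, 87479)) = Add(Rational(1, 644), Rational(-27, 87479)) = Rational(10013, 8048068)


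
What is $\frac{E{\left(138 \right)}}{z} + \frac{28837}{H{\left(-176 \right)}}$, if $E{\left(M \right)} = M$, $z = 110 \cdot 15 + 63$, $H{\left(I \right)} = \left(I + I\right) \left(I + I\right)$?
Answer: $\frac{22165511}{70749184} \approx 0.3133$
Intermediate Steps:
$H{\left(I \right)} = 4 I^{2}$ ($H{\left(I \right)} = 2 I 2 I = 4 I^{2}$)
$z = 1713$ ($z = 1650 + 63 = 1713$)
$\frac{E{\left(138 \right)}}{z} + \frac{28837}{H{\left(-176 \right)}} = \frac{138}{1713} + \frac{28837}{4 \left(-176\right)^{2}} = 138 \cdot \frac{1}{1713} + \frac{28837}{4 \cdot 30976} = \frac{46}{571} + \frac{28837}{123904} = \frac{22165511}{70749184}$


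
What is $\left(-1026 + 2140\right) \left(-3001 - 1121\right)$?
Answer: $-4591908$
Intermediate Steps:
$\left(-1026 + 2140\right) \left(-3001 - 1121\right) = 1114 \left(-4122\right) = -4591908$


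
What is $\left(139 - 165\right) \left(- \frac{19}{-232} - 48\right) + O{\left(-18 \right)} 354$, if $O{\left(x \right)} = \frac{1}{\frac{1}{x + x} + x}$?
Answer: $\frac{1564675}{1276} \approx 1226.2$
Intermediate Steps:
$O{\left(x \right)} = \frac{1}{x + \frac{1}{2 x}}$ ($O{\left(x \right)} = \frac{1}{\frac{1}{2 x} + x} = \frac{1}{x + \frac{1}{2 x}}$)
$\left(139 - 165\right) \left(- \frac{19}{-232} - 48\right) + O{\left(-18 \right)} 354 = \left(139 - 165\right) \left(- \frac{19}{-232} - 48\right) + 2 \left(-18\right) \frac{1}{1 + 2 \left(-18\right)^{2}} \cdot 354 = - 26 \left(\left(-19\right) \left(- \frac{1}{232}\right) - 48\right) + 2 \left(-18\right) \frac{1}{1 + 2 \cdot 324} \cdot 354 = - 26 \left(\frac{19}{232} - 48\right) + 2 \left(-18\right) \frac{1}{1 + 648} \cdot 354 = \left(-26\right) \left(- \frac{11117}{232}\right) + 2 \left(-18\right) \frac{1}{649} \cdot 354 = \frac{144521}{116} + 2 \left(-18\right) \frac{1}{649} \cdot 354 = \frac{144521}{116} - \frac{216}{11} = \frac{1564675}{1276}$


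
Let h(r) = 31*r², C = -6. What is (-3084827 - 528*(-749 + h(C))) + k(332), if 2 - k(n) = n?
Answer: -3278933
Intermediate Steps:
k(n) = 2 - n
(-3084827 - 528*(-749 + h(C))) + k(332) = (-3084827 - 528*(-749 + 31*(-6)²)) + (2 - 1*332) = (-3084827 - 528*(-749 + 31*36)) + (2 - 332) = (-3084827 - 528*(-749 + 1116)) - 330 = (-3084827 - 528*367) - 330 = (-3084827 - 193776) - 330 = -3278603 - 330 = -3278933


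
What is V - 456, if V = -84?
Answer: -540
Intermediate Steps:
V - 456 = -84 - 456 = -540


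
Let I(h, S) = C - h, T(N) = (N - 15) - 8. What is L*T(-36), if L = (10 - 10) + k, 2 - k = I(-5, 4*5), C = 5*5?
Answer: 1652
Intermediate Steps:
C = 25
T(N) = -23 + N (T(N) = (-15 + N) - 8 = -23 + N)
I(h, S) = 25 - h
k = -28 (k = 2 - (25 - 1*(-5)) = 2 - (25 + 5) = 2 - 1*30 = 2 - 30 = -28)
L = -28 (L = (10 - 10) - 28 = 0 - 28 = -28)
L*T(-36) = -28*(-23 - 36) = -28*(-59) = 1652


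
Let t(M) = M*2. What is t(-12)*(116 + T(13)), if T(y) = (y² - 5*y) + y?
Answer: -5592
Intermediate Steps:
t(M) = 2*M
T(y) = y² - 4*y
t(-12)*(116 + T(13)) = (2*(-12))*(116 + 13*(-4 + 13)) = -24*(116 + 13*9) = -24*(116 + 117) = -24*233 = -5592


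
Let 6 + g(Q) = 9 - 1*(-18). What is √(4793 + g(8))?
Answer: √4814 ≈ 69.383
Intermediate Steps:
g(Q) = 21 (g(Q) = -6 + (9 - 1*(-18)) = -6 + (9 + 18) = -6 + 27 = 21)
√(4793 + g(8)) = √(4793 + 21) = √4814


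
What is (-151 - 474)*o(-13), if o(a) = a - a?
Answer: 0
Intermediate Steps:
o(a) = 0
(-151 - 474)*o(-13) = (-151 - 474)*0 = -625*0 = 0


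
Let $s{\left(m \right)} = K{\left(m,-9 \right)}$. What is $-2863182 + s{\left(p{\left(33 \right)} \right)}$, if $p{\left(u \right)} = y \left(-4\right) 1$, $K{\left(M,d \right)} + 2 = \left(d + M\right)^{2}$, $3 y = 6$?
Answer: $-2862895$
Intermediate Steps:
$y = 2$ ($y = \frac{1}{3} \cdot 6 = 2$)
$K{\left(M,d \right)} = -2 + \left(M + d\right)^{2}$ ($K{\left(M,d \right)} = -2 + \left(d + M\right)^{2} = -2 + \left(M + d\right)^{2}$)
$p{\left(u \right)} = -8$ ($p{\left(u \right)} = 2 \left(-4\right) 1 = \left(-8\right) 1 = -8$)
$s{\left(m \right)} = -2 + \left(-9 + m\right)^{2}$ ($s{\left(m \right)} = -2 + \left(m - 9\right)^{2} = -2 + \left(-9 + m\right)^{2}$)
$-2863182 + s{\left(p{\left(33 \right)} \right)} = -2863182 - \left(2 - \left(-9 - 8\right)^{2}\right) = -2863182 - \left(2 - \left(-17\right)^{2}\right) = -2863182 + \left(-2 + 289\right) = -2863182 + 287 = -2862895$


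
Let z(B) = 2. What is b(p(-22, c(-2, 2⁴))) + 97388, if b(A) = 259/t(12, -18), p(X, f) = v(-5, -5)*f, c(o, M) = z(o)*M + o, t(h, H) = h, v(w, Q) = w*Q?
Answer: 1168915/12 ≈ 97410.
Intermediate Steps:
v(w, Q) = Q*w
c(o, M) = o + 2*M (c(o, M) = 2*M + o = o + 2*M)
p(X, f) = 25*f (p(X, f) = (-5*(-5))*f = 25*f)
b(A) = 259/12
b(p(-22, c(-2, 2⁴))) + 97388 = 259/12 + 97388 = 1168915/12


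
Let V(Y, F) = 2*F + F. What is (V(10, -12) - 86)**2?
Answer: 14884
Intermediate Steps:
V(Y, F) = 3*F
(V(10, -12) - 86)**2 = (3*(-12) - 86)**2 = (-36 - 86)**2 = (-122)**2 = 14884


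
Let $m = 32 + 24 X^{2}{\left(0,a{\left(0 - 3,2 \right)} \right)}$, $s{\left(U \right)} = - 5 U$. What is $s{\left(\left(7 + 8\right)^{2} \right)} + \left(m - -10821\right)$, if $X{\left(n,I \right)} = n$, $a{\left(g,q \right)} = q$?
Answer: $9728$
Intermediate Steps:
$m = 32$ ($m = 32 + 24 \cdot 0^{2} = 32 + 24 \cdot 0 = 32 + 0 = 32$)
$s{\left(\left(7 + 8\right)^{2} \right)} + \left(m - -10821\right) = - 5 \left(7 + 8\right)^{2} + \left(32 - -10821\right) = - 5 \cdot 15^{2} + \left(32 + 10821\right) = \left(-5\right) 225 + 10853 = -1125 + 10853 = 9728$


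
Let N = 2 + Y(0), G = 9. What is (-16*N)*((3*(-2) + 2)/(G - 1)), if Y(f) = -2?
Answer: 0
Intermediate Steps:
N = 0 (N = 2 - 2 = 0)
(-16*N)*((3*(-2) + 2)/(G - 1)) = (-16*0)*((3*(-2) + 2)/(9 - 1)) = 0*((-6 + 2)/8) = 0*(-4*⅛) = 0*(-½) = 0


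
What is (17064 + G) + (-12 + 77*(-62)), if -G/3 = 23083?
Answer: -56971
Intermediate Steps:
G = -69249 (G = -3*23083 = -69249)
(17064 + G) + (-12 + 77*(-62)) = (17064 - 69249) + (-12 + 77*(-62)) = -52185 + (-12 - 4774) = -52185 - 4786 = -56971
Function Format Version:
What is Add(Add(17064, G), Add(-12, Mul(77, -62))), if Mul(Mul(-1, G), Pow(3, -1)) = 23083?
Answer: -56971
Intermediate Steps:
G = -69249 (G = Mul(-3, 23083) = -69249)
Add(Add(17064, G), Add(-12, Mul(77, -62))) = Add(Add(17064, -69249), Add(-12, Mul(77, -62))) = Add(-52185, Add(-12, -4774)) = Add(-52185, -4786) = -56971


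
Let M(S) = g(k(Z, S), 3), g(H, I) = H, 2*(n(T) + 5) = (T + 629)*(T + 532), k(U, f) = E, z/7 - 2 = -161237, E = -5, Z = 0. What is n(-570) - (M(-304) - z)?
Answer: -1129766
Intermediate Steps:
z = -1128645 (z = 14 + 7*(-161237) = 14 - 1128659 = -1128645)
k(U, f) = -5
n(T) = -5 + (532 + T)*(629 + T)/2 (n(T) = -5 + ((T + 629)*(T + 532))/2 = -5 + ((629 + T)*(532 + T))/2 = -5 + ((532 + T)*(629 + T))/2 = -5 + (532 + T)*(629 + T)/2)
M(S) = -5
n(-570) - (M(-304) - z) = (167309 + (1/2)*(-570)**2 + (1161/2)*(-570)) - (-5 - 1*(-1128645)) = (167309 + (1/2)*324900 - 330885) - (-5 + 1128645) = (167309 + 162450 - 330885) - 1*1128640 = -1126 - 1128640 = -1129766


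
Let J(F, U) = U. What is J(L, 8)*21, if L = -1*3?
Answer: 168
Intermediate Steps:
L = -3
J(L, 8)*21 = 8*21 = 168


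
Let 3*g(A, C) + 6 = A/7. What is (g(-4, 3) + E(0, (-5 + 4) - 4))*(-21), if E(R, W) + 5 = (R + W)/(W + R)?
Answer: 130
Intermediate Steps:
g(A, C) = -2 + A/21 (g(A, C) = -2 + (A/7)/3 = -2 + A/21)
E(R, W) = -4 (E(R, W) = -5 + (R + W)/(W + R) = -5 + (R + W)/(R + W) = -5 + 1 = -4)
(g(-4, 3) + E(0, (-5 + 4) - 4))*(-21) = ((-2 + (1/21)*(-4)) - 4)*(-21) = ((-2 - 4/21) - 4)*(-21) = (-46/21 - 4)*(-21) = -130/21*(-21) = 130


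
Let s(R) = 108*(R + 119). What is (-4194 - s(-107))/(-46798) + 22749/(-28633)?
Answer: -453706266/669983567 ≈ -0.67719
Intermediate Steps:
s(R) = 12852 + 108*R (s(R) = 108*(119 + R) = 12852 + 108*R)
(-4194 - s(-107))/(-46798) + 22749/(-28633) = (-4194 - (12852 + 108*(-107)))/(-46798) + 22749/(-28633) = (-4194 - (12852 - 11556))*(-1/46798) + 22749*(-1/28633) = (-4194 - 1*1296)*(-1/46798) - 22749/28633 = (-4194 - 1296)*(-1/46798) - 22749/28633 = -5490*(-1/46798) - 22749/28633 = 2745/23399 - 22749/28633 = -453706266/669983567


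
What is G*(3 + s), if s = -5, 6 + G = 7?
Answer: -2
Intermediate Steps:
G = 1 (G = -6 + 7 = 1)
G*(3 + s) = 1*(3 - 5) = 1*(-2) = -2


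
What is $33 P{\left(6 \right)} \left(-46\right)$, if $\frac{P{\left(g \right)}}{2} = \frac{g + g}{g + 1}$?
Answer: $- \frac{36432}{7} \approx -5204.6$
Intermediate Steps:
$P{\left(g \right)} = \frac{4 g}{1 + g}$ ($P{\left(g \right)} = 2 \frac{g + g}{g + 1} = 2 \frac{2 g}{1 + g} = \frac{4 g}{1 + g}$)
$33 P{\left(6 \right)} \left(-46\right) = 33 \cdot 4 \cdot 6 \frac{1}{1 + 6} \left(-46\right) = 33 \cdot 4 \cdot 6 \cdot \frac{1}{7} \left(-46\right) = 33 \cdot \frac{24}{7} \left(-46\right) = \frac{792}{7} \left(-46\right) = - \frac{36432}{7}$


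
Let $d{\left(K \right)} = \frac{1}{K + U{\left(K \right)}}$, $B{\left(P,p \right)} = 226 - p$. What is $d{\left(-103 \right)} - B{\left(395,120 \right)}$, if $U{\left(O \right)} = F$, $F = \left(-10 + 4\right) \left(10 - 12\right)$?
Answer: $- \frac{9647}{91} \approx -106.01$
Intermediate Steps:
$F = 12$ ($F = \left(-6\right) \left(-2\right) = 12$)
$U{\left(O \right)} = 12$
$d{\left(K \right)} = \frac{1}{12 + K}$ ($d{\left(K \right)} = \frac{1}{K + 12} = \frac{1}{12 + K}$)
$d{\left(-103 \right)} - B{\left(395,120 \right)} = \frac{1}{12 - 103} - \left(226 - 120\right) = \frac{1}{-91} - \left(226 - 120\right) = - \frac{1}{91} - 106 = - \frac{9647}{91}$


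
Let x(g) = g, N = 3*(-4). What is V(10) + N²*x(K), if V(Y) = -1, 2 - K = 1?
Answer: 143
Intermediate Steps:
K = 1 (K = 2 - 1*1 = 2 - 1 = 1)
N = -12
V(10) + N²*x(K) = -1 + (-12)²*1 = -1 + 144*1 = -1 + 144 = 143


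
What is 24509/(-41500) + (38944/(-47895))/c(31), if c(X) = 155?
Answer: -7342570081/12323383500 ≈ -0.59582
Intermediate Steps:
24509/(-41500) + (38944/(-47895))/c(31) = 24509/(-41500) + (38944/(-47895))/155 = 24509*(-1/41500) + (38944*(-1/47895))*(1/155) = -24509/41500 - 38944/47895*1/155 = -24509/41500 - 38944/7423725 = -7342570081/12323383500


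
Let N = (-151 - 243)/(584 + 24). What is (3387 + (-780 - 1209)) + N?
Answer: 424795/304 ≈ 1397.4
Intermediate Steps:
N = -197/304 (N = -394/608 = -394*1/608 = -197/304 ≈ -0.64803)
(3387 + (-780 - 1209)) + N = (3387 + (-780 - 1209)) - 197/304 = (3387 - 1989) - 197/304 = 1398 - 197/304 = 424795/304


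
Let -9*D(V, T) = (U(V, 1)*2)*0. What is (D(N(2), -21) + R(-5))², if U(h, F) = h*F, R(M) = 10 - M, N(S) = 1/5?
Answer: 225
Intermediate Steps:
N(S) = ⅕
U(h, F) = F*h
D(V, T) = 0 (D(V, T) = -(1*V)*2*0/9 = -V*2*0/9 = -2*V*0/9 = -⅑*0 = 0)
(D(N(2), -21) + R(-5))² = (0 + (10 - 1*(-5)))² = (0 + (10 + 5))² = (0 + 15)² = 15² = 225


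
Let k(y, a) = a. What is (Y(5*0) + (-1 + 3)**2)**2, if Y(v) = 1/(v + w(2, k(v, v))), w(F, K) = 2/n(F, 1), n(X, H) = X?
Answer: 25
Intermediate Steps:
w(F, K) = 2/F
Y(v) = 1/(1 + v) (Y(v) = 1/(v + 2/2) = 1/(v + 2*(1/2)) = 1/(v + 1) = 1/(1 + v))
(Y(5*0) + (-1 + 3)**2)**2 = (1/(1 + 5*0) + (-1 + 3)**2)**2 = (1/(1 + 0) + 2**2)**2 = (1/1 + 4)**2 = (1 + 4)**2 = 5**2 = 25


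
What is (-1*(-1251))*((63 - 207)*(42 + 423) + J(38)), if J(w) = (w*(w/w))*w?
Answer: -81960516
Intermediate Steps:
J(w) = w² (J(w) = (w*1)*w = w*w = w²)
(-1*(-1251))*((63 - 207)*(42 + 423) + J(38)) = (-1*(-1251))*((63 - 207)*(42 + 423) + 38²) = 1251*(-144*465 + 1444) = 1251*(-66960 + 1444) = 1251*(-65516) = -81960516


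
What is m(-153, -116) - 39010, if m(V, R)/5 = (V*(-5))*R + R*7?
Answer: -486770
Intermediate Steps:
m(V, R) = 35*R - 25*R*V (m(V, R) = 5*((V*(-5))*R + R*7) = 5*((-5*V)*R + 7*R) = 5*(-5*R*V + 7*R) = 5*(7*R - 5*R*V) = 35*R - 25*R*V)
m(-153, -116) - 39010 = 5*(-116)*(7 - 5*(-153)) - 39010 = 5*(-116)*(7 + 765) - 39010 = 5*(-116)*772 - 39010 = -447760 - 39010 = -486770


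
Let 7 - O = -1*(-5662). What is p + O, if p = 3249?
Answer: -2406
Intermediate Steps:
O = -5655 (O = 7 - (-1)*(-5662) = 7 - 1*5662 = 7 - 5662 = -5655)
p + O = 3249 - 5655 = -2406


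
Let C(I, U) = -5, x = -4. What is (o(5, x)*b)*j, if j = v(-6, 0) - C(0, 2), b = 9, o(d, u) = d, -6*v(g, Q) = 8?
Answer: 165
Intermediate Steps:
v(g, Q) = -4/3 (v(g, Q) = -⅙*8 = -4/3)
j = 11/3 (j = -4/3 - 1*(-5) = -4/3 + 5 = 11/3 ≈ 3.6667)
(o(5, x)*b)*j = (5*9)*(11/3) = 45*(11/3) = 165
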